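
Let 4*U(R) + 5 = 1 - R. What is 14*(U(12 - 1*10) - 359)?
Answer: -5047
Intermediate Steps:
U(R) = -1 - R/4 (U(R) = -5/4 + (1 - R)/4 = -5/4 + (¼ - R/4) = -1 - R/4)
14*(U(12 - 1*10) - 359) = 14*((-1 - (12 - 1*10)/4) - 359) = 14*((-1 - (12 - 10)/4) - 359) = 14*((-1 - ¼*2) - 359) = 14*((-1 - ½) - 359) = 14*(-3/2 - 359) = 14*(-721/2) = -5047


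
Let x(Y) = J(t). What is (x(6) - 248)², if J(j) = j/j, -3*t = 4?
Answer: 61009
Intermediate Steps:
t = -4/3 (t = -⅓*4 = -4/3 ≈ -1.3333)
J(j) = 1
x(Y) = 1
(x(6) - 248)² = (1 - 248)² = (-247)² = 61009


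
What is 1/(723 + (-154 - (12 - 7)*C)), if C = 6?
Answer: 1/539 ≈ 0.0018553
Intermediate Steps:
1/(723 + (-154 - (12 - 7)*C)) = 1/(723 + (-154 - (12 - 7)*6)) = 1/(723 + (-154 - 5*6)) = 1/(723 + (-154 - 1*30)) = 1/(723 + (-154 - 30)) = 1/(723 - 184) = 1/539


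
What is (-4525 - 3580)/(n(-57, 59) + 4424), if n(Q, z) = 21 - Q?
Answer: -8105/4502 ≈ -1.8003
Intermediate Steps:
(-4525 - 3580)/(n(-57, 59) + 4424) = (-4525 - 3580)/((21 - 1*(-57)) + 4424) = -8105/((21 + 57) + 4424) = -8105/(78 + 4424) = -8105/4502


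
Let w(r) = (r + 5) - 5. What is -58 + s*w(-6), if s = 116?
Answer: -754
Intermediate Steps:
w(r) = r (w(r) = (5 + r) - 5 = r)
-58 + s*w(-6) = -58 + 116*(-6) = -58 - 696 = -754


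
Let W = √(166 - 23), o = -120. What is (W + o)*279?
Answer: -33480 + 279*√143 ≈ -30144.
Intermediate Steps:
W = √143 ≈ 11.958
(W + o)*279 = (√143 - 120)*279 = (-120 + √143)*279 = -33480 + 279*√143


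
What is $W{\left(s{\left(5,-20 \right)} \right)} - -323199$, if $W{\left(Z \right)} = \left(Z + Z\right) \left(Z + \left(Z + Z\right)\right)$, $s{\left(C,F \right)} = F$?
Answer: $325599$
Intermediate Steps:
$W{\left(Z \right)} = 6 Z^{2}$ ($W{\left(Z \right)} = 2 Z \left(Z + 2 Z\right) = 2 Z 3 Z = 6 Z^{2}$)
$W{\left(s{\left(5,-20 \right)} \right)} - -323199 = 6 \left(-20\right)^{2} - -323199 = 6 \cdot 400 + 323199 = 2400 + 323199 = 325599$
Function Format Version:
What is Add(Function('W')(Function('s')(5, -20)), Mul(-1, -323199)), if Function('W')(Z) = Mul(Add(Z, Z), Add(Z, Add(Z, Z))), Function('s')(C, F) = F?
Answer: 325599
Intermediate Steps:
Function('W')(Z) = Mul(6, Pow(Z, 2)) (Function('W')(Z) = Mul(Mul(2, Z), Add(Z, Mul(2, Z))) = Mul(Mul(2, Z), Mul(3, Z)) = Mul(6, Pow(Z, 2)))
Add(Function('W')(Function('s')(5, -20)), Mul(-1, -323199)) = Add(Mul(6, Pow(-20, 2)), Mul(-1, -323199)) = Add(Mul(6, 400), 323199) = Add(2400, 323199) = 325599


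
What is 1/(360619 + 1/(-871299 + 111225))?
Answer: 760074/274097125805 ≈ 2.7730e-6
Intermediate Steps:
1/(360619 + 1/(-871299 + 111225)) = 1/(360619 + 1/(-760074)) = 1/(360619 - 1/760074) = 1/(274097125805/760074) = 760074/274097125805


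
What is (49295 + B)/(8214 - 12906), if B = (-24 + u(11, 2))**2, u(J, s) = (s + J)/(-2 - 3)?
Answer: -104172/9775 ≈ -10.657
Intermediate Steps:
u(J, s) = -J/5 - s/5 (u(J, s) = (J + s)/(-5) = (J + s)*(-1/5) = -J/5 - s/5)
B = 17689/25 (B = (-24 + (-1/5*11 - 1/5*2))**2 = (-24 + (-11/5 - 2/5))**2 = (-24 - 13/5)**2 = (-133/5)**2 = 17689/25 ≈ 707.56)
(49295 + B)/(8214 - 12906) = (49295 + 17689/25)/(8214 - 12906) = (1250064/25)/(-4692) = (1250064/25)*(-1/4692) = -104172/9775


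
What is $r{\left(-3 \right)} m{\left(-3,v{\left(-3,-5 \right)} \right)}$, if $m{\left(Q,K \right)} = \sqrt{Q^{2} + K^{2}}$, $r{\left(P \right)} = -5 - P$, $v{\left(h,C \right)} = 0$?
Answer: $-6$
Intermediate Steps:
$m{\left(Q,K \right)} = \sqrt{K^{2} + Q^{2}}$
$r{\left(-3 \right)} m{\left(-3,v{\left(-3,-5 \right)} \right)} = \left(-5 - -3\right) \sqrt{0^{2} + \left(-3\right)^{2}} = \left(-5 + 3\right) \sqrt{0 + 9} = - 2 \sqrt{9} = \left(-2\right) 3 = -6$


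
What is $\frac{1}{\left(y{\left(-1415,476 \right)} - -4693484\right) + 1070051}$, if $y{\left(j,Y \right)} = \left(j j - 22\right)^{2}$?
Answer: $\frac{1}{4008822616744} \approx 2.4945 \cdot 10^{-13}$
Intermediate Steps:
$y{\left(j,Y \right)} = \left(-22 + j^{2}\right)^{2}$ ($y{\left(j,Y \right)} = \left(j^{2} - 22\right)^{2} = \left(-22 + j^{2}\right)^{2}$)
$\frac{1}{\left(y{\left(-1415,476 \right)} - -4693484\right) + 1070051} = \frac{1}{\left(\left(-22 + \left(-1415\right)^{2}\right)^{2} - -4693484\right) + 1070051} = \frac{1}{\left(\left(-22 + 2002225\right)^{2} + 4693484\right) + 1070051} = \frac{1}{\left(2002203^{2} + 4693484\right) + 1070051} = \frac{1}{\left(4008816853209 + 4693484\right) + 1070051} = \frac{1}{4008821546693 + 1070051} = \frac{1}{4008822616744}$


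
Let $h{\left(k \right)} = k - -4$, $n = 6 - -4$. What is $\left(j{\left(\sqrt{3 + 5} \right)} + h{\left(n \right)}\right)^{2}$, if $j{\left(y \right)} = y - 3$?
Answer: $129 + 44 \sqrt{2} \approx 191.23$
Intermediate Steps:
$n = 10$ ($n = 6 + 4 = 10$)
$h{\left(k \right)} = 4 + k$ ($h{\left(k \right)} = k + 4 = 4 + k$)
$j{\left(y \right)} = -3 + y$ ($j{\left(y \right)} = y - 3 = -3 + y$)
$\left(j{\left(\sqrt{3 + 5} \right)} + h{\left(n \right)}\right)^{2} = \left(\left(-3 + \sqrt{3 + 5}\right) + \left(4 + 10\right)\right)^{2} = \left(\left(-3 + \sqrt{8}\right) + 14\right)^{2} = \left(\left(-3 + 2 \sqrt{2}\right) + 14\right)^{2} = \left(11 + 2 \sqrt{2}\right)^{2}$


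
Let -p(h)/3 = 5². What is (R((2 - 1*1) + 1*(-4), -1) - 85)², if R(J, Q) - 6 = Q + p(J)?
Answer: 24025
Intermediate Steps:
p(h) = -75 (p(h) = -3*5² = -3*25 = -75)
R(J, Q) = -69 + Q (R(J, Q) = 6 + (Q - 75) = 6 + (-75 + Q) = -69 + Q)
(R((2 - 1*1) + 1*(-4), -1) - 85)² = ((-69 - 1) - 85)² = (-70 - 85)² = (-155)² = 24025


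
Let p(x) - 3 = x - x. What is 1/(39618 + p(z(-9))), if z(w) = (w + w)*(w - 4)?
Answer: 1/39621 ≈ 2.5239e-5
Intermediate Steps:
z(w) = 2*w*(-4 + w) (z(w) = (2*w)*(-4 + w) = 2*w*(-4 + w))
p(x) = 3 (p(x) = 3 + (x - x) = 3 + 0 = 3)
1/(39618 + p(z(-9))) = 1/(39618 + 3) = 1/39621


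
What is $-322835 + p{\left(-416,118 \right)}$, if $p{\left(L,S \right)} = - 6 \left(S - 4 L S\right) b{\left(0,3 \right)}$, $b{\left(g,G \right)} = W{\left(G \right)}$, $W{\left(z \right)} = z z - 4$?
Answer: $-6216935$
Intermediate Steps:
$W{\left(z \right)} = -4 + z^{2}$ ($W{\left(z \right)} = z^{2} - 4 = -4 + z^{2}$)
$b{\left(g,G \right)} = -4 + G^{2}$
$p{\left(L,S \right)} = - 30 S + 120 L S$ ($p{\left(L,S \right)} = - 6 \left(S - 4 L S\right) \left(-4 + 3^{2}\right) = - 6 \left(S - 4 L S\right) \left(-4 + 9\right) = \left(- 6 S + 24 L S\right) 5 = - 30 S + 120 L S$)
$-322835 + p{\left(-416,118 \right)} = -322835 + 30 \cdot 118 \left(-1 + 4 \left(-416\right)\right) = -322835 + 30 \cdot 118 \left(-1 - 1664\right) = -322835 + 30 \cdot 118 \left(-1665\right) = -322835 - 5894100 = -6216935$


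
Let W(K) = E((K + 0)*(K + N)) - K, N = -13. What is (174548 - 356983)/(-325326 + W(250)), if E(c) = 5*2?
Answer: 182435/325566 ≈ 0.56036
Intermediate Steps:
E(c) = 10
W(K) = 10 - K
(174548 - 356983)/(-325326 + W(250)) = (174548 - 356983)/(-325326 + (10 - 1*250)) = -182435/(-325326 + (10 - 250)) = -182435/(-325326 - 240) = -182435/(-325566) = -182435*(-1/325566) = 182435/325566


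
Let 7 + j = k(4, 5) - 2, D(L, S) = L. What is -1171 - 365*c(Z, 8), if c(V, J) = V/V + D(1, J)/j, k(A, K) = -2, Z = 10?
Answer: -16531/11 ≈ -1502.8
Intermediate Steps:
j = -11 (j = -7 + (-2 - 2) = -7 - 4 = -11)
c(V, J) = 10/11 (c(V, J) = V/V + 1/(-11) = 1 + 1*(-1/11) = 1 - 1/11 = 10/11)
-1171 - 365*c(Z, 8) = -1171 - 365*10/11 = -1171 - 3650/11 = -16531/11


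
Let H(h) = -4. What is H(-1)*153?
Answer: -612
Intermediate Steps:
H(-1)*153 = -4*153 = -612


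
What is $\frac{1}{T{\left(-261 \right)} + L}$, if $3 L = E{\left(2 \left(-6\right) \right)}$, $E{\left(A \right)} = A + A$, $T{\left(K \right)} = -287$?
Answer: $- \frac{1}{295} \approx -0.0033898$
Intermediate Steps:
$E{\left(A \right)} = 2 A$
$L = -8$ ($L = \frac{2 \cdot 2 \left(-6\right)}{3} = \frac{2 \left(-12\right)}{3} = \frac{1}{3} \left(-24\right) = -8$)
$\frac{1}{T{\left(-261 \right)} + L} = \frac{1}{-287 - 8} = \frac{1}{-295} = - \frac{1}{295}$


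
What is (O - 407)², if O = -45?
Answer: 204304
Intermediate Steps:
(O - 407)² = (-45 - 407)² = (-452)² = 204304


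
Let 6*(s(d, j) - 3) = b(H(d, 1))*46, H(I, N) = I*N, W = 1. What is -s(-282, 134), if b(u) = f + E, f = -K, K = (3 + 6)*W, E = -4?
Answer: 290/3 ≈ 96.667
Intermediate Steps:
K = 9 (K = (3 + 6)*1 = 9*1 = 9)
f = -9 (f = -1*9 = -9)
b(u) = -13 (b(u) = -9 - 4 = -13)
s(d, j) = -290/3 (s(d, j) = 3 + (-13*46)/6 = 3 + (⅙)*(-598) = 3 - 299/3 = -290/3)
-s(-282, 134) = -1*(-290/3) = 290/3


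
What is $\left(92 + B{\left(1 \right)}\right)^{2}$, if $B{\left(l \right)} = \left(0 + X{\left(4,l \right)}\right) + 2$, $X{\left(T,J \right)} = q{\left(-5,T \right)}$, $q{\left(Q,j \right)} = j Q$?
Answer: $5476$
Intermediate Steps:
$q{\left(Q,j \right)} = Q j$
$X{\left(T,J \right)} = - 5 T$
$B{\left(l \right)} = -18$ ($B{\left(l \right)} = \left(0 - 20\right) + 2 = -20 + 2 = -18$)
$\left(92 + B{\left(1 \right)}\right)^{2} = \left(92 - 18\right)^{2} = 74^{2} = 5476$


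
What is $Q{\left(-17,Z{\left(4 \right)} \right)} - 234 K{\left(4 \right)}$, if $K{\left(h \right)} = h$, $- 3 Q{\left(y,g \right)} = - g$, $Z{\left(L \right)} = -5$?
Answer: $- \frac{2813}{3} \approx -937.67$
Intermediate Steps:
$Q{\left(y,g \right)} = \frac{g}{3}$ ($Q{\left(y,g \right)} = - \frac{\left(-1\right) g}{3} = \frac{g}{3}$)
$Q{\left(-17,Z{\left(4 \right)} \right)} - 234 K{\left(4 \right)} = \frac{1}{3} \left(-5\right) - 936 = - \frac{5}{3} - 936 = - \frac{2813}{3}$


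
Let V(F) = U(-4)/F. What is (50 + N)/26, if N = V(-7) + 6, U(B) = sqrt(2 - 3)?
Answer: 28/13 - I/182 ≈ 2.1538 - 0.0054945*I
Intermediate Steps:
U(B) = I (U(B) = sqrt(-1) = I)
V(F) = I/F
N = 6 - I/7 (N = I/(-7) + 6 = I*(-1/7) + 6 = -I/7 + 6 = 6 - I/7 ≈ 6.0 - 0.14286*I)
(50 + N)/26 = (50 + (6 - I/7))/26 = (56 - I/7)/26 = 28/13 - I/182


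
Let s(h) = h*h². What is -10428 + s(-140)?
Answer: -2754428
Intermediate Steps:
s(h) = h³
-10428 + s(-140) = -10428 + (-140)³ = -10428 - 2744000 = -2754428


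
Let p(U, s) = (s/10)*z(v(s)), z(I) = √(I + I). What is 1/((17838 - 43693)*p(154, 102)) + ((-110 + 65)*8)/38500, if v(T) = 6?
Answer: -18/1925 - √3/1582326 ≈ -0.0093517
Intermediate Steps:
z(I) = √2*√I (z(I) = √(2*I) = √2*√I)
p(U, s) = s*√3/5 (p(U, s) = (s/10)*(√2*√6) = (s*(⅒))*(2*√3) = (s/10)*(2*√3) = s*√3/5)
1/((17838 - 43693)*p(154, 102)) + ((-110 + 65)*8)/38500 = 1/((17838 - 43693)*(((⅕)*102*√3))) + ((-110 + 65)*8)/38500 = 1/((-25855)*((102*√3/5))) - 45*8*(1/38500) = -√3/1582326 - 360*1/38500 = -√3/1582326 - 18/1925 = -18/1925 - √3/1582326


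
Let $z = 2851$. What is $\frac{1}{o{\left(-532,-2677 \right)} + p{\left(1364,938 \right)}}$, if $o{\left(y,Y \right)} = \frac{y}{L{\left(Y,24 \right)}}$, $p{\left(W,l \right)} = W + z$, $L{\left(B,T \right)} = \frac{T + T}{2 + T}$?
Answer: $\frac{6}{23561} \approx 0.00025466$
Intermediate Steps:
$L{\left(B,T \right)} = \frac{2 T}{2 + T}$
$p{\left(W,l \right)} = 2851 + W$ ($p{\left(W,l \right)} = W + 2851 = 2851 + W$)
$o{\left(y,Y \right)} = \frac{13 y}{24}$ ($o{\left(y,Y \right)} = \frac{y}{2 \cdot 24 \frac{1}{2 + 24}} = \frac{y}{2 \cdot 24 \cdot \frac{1}{26}} = \frac{y}{\frac{24}{13}} = y \frac{13}{24} = \frac{13 y}{24}$)
$\frac{1}{o{\left(-532,-2677 \right)} + p{\left(1364,938 \right)}} = \frac{1}{\frac{13}{24} \left(-532\right) + \left(2851 + 1364\right)} = \frac{1}{- \frac{1729}{6} + 4215} = \frac{1}{\frac{23561}{6}} = \frac{6}{23561}$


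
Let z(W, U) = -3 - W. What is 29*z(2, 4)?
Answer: -145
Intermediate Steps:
29*z(2, 4) = 29*(-3 - 1*2) = 29*(-3 - 2) = 29*(-5) = -145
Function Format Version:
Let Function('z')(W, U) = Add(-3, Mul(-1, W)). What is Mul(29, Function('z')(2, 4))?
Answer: -145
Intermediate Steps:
Mul(29, Function('z')(2, 4)) = Mul(29, Add(-3, Mul(-1, 2))) = Mul(29, Add(-3, -2)) = Mul(29, -5) = -145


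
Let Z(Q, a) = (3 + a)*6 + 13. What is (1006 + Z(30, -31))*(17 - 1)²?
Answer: 217856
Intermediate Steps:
Z(Q, a) = 31 + 6*a (Z(Q, a) = (18 + 6*a) + 13 = 31 + 6*a)
(1006 + Z(30, -31))*(17 - 1)² = (1006 + (31 + 6*(-31)))*(17 - 1)² = (1006 + (31 - 186))*16² = (1006 - 155)*256 = 851*256 = 217856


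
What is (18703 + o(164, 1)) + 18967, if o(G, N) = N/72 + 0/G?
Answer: 2712241/72 ≈ 37670.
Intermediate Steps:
o(G, N) = N/72 (o(G, N) = N*(1/72) + 0 = N/72 + 0 = N/72)
(18703 + o(164, 1)) + 18967 = (18703 + (1/72)*1) + 18967 = (18703 + 1/72) + 18967 = 1346617/72 + 18967 = 2712241/72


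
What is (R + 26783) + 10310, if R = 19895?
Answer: 56988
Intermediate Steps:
(R + 26783) + 10310 = (19895 + 26783) + 10310 = 46678 + 10310 = 56988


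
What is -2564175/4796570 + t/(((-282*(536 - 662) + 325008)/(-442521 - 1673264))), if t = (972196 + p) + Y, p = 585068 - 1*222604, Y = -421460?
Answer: -30892070131703315/5764517826 ≈ -5.3590e+6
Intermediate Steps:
p = 362464 (p = 585068 - 222604 = 362464)
t = 913200 (t = (972196 + 362464) - 421460 = 1334660 - 421460 = 913200)
-2564175/4796570 + t/(((-282*(536 - 662) + 325008)/(-442521 - 1673264))) = -2564175/4796570 + 913200/(((-282*(536 - 662) + 325008)/(-442521 - 1673264))) = -2564175*1/4796570 + 913200/(((-282*(-126) + 325008)/(-2115785))) = -512835/959314 + 913200/(((35532 + 325008)*(-1/2115785))) = -512835/959314 + 913200/((360540*(-1/2115785))) = -512835/959314 + 913200/(-72108/423157) = -512835/959314 + 913200*(-423157/72108) = -512835/959314 - 32202247700/6009 = -30892070131703315/5764517826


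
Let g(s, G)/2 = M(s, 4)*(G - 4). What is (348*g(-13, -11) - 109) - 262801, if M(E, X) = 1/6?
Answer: -264650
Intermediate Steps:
M(E, X) = ⅙
g(s, G) = -4/3 + G/3 (g(s, G) = 2*((G - 4)/6) = 2*((-4 + G)/6) = 2*(-⅔ + G/6) = -4/3 + G/3)
(348*g(-13, -11) - 109) - 262801 = (348*(-4/3 + (⅓)*(-11)) - 109) - 262801 = (348*(-4/3 - 11/3) - 109) - 262801 = (348*(-5) - 109) - 262801 = (-1740 - 109) - 262801 = -1849 - 262801 = -264650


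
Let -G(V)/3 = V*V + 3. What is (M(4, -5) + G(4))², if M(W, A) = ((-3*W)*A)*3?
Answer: 15129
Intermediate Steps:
G(V) = -9 - 3*V² (G(V) = -3*(V*V + 3) = -3*(V² + 3) = -3*(3 + V²) = -9 - 3*V²)
M(W, A) = -9*A*W (M(W, A) = -3*A*W*3 = -9*A*W)
(M(4, -5) + G(4))² = (-9*(-5)*4 + (-9 - 3*4²))² = (180 + (-9 - 3*16))² = (180 + (-9 - 48))² = (180 - 57)² = 123² = 15129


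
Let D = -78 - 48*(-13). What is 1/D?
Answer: 1/546 ≈ 0.0018315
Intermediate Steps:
D = 546 (D = -78 + 624 = 546)
1/D = 1/546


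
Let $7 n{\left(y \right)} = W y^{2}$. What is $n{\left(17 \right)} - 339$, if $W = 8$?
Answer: $- \frac{61}{7} \approx -8.7143$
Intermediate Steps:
$n{\left(y \right)} = \frac{8 y^{2}}{7}$
$n{\left(17 \right)} - 339 = \frac{8 \cdot 17^{2}}{7} - 339 = \frac{8}{7} \cdot 289 - 339 = \frac{2312}{7} - 339 = - \frac{61}{7}$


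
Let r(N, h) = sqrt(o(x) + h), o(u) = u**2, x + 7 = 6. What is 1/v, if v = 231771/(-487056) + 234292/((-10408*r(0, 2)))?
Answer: 63690012002984592/22577072253190590757 - 1004292120507911296*sqrt(3)/22577072253190590757 ≈ -0.074226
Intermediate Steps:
x = -1 (x = -7 + 6 = -1)
r(N, h) = sqrt(1 + h) (r(N, h) = sqrt((-1)**2 + h) = sqrt(1 + h))
v = -77257/162352 - 58573*sqrt(3)/7806 (v = 231771/(-487056) + 234292/((-10408*sqrt(1 + 2))) = 231771*(-1/487056) + 234292/((-10408*sqrt(3))) = -77257/162352 + 234292*(-sqrt(3)/31224) = -77257/162352 - 58573*sqrt(3)/7806 ≈ -13.472)
1/v = 1/(-77257/162352 - 58573*sqrt(3)/7806)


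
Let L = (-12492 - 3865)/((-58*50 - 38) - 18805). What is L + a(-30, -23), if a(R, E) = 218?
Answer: 4756331/21743 ≈ 218.75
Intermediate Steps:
L = 16357/21743 (L = -16357/((-2900 - 38) - 18805) = -16357/(-2938 - 18805) = -16357/(-21743) = -16357*(-1/21743) = 16357/21743 ≈ 0.75229)
L + a(-30, -23) = 16357/21743 + 218 = 4756331/21743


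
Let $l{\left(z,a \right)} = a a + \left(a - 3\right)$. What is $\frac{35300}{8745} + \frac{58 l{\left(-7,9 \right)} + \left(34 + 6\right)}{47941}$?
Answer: $\frac{347358874}{83848809} \approx 4.1427$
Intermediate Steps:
$l{\left(z,a \right)} = -3 + a + a^{2}$ ($l{\left(z,a \right)} = a^{2} + \left(a - 3\right) = a^{2} + \left(-3 + a\right) = -3 + a + a^{2}$)
$\frac{35300}{8745} + \frac{58 l{\left(-7,9 \right)} + \left(34 + 6\right)}{47941} = \frac{35300}{8745} + \frac{58 \left(-3 + 9 + 9^{2}\right) + \left(34 + 6\right)}{47941} = 35300 \cdot \frac{1}{8745} + \left(58 \left(-3 + 9 + 81\right) + 40\right) \frac{1}{47941} = \frac{7060}{1749} + \left(58 \cdot 87 + 40\right) \frac{1}{47941} = \frac{7060}{1749} + \left(5046 + 40\right) \frac{1}{47941} = \frac{7060}{1749} + 5086 \cdot \frac{1}{47941} = \frac{7060}{1749} + \frac{5086}{47941} = \frac{347358874}{83848809}$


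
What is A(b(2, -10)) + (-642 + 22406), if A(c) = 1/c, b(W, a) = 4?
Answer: 87057/4 ≈ 21764.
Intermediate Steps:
A(b(2, -10)) + (-642 + 22406) = 1/4 + (-642 + 22406) = ¼ + 21764 = 87057/4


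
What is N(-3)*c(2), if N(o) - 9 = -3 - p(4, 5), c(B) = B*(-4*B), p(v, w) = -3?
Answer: -144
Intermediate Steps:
c(B) = -4*B²
N(o) = 9 (N(o) = 9 + (-3 - 1*(-3)) = 9 + (-3 + 3) = 9 + 0 = 9)
N(-3)*c(2) = 9*(-4*2²) = 9*(-4*4) = 9*(-16) = -144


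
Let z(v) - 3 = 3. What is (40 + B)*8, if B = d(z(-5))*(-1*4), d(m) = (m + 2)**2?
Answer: -1728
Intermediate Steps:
z(v) = 6 (z(v) = 3 + 3 = 6)
d(m) = (2 + m)**2
B = -256 (B = (2 + 6)**2*(-1*4) = 8**2*(-4) = 64*(-4) = -256)
(40 + B)*8 = (40 - 256)*8 = -216*8 = -1728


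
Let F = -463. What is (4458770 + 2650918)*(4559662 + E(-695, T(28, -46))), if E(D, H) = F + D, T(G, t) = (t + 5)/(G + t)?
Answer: 32409541186752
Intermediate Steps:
T(G, t) = (5 + t)/(G + t)
E(D, H) = -463 + D
(4458770 + 2650918)*(4559662 + E(-695, T(28, -46))) = (4458770 + 2650918)*(4559662 + (-463 - 695)) = 7109688*(4559662 - 1158) = 7109688*4558504 = 32409541186752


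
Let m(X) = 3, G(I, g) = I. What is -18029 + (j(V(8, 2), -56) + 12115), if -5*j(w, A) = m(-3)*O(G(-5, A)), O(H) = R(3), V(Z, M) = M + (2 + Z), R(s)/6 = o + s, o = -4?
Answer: -29552/5 ≈ -5910.4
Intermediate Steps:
R(s) = -24 + 6*s (R(s) = 6*(-4 + s) = -24 + 6*s)
V(Z, M) = 2 + M + Z
O(H) = -6 (O(H) = -24 + 6*3 = -24 + 18 = -6)
j(w, A) = 18/5 (j(w, A) = -3*(-6)/5 = -⅕*(-18) = 18/5)
-18029 + (j(V(8, 2), -56) + 12115) = -18029 + (18/5 + 12115) = -18029 + 60593/5 = -29552/5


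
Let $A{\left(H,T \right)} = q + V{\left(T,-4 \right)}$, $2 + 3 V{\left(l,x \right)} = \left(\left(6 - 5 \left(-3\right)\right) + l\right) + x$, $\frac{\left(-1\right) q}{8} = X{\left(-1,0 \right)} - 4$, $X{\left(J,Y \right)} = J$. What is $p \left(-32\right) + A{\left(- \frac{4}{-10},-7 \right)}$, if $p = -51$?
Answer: $\frac{5024}{3} \approx 1674.7$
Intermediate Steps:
$q = 40$ ($q = - 8 \left(-1 - 4\right) = \left(-8\right) \left(-5\right) = 40$)
$V{\left(l,x \right)} = \frac{19}{3} + \frac{l}{3} + \frac{x}{3}$ ($V{\left(l,x \right)} = - \frac{2}{3} + \frac{\left(\left(6 - 5 \left(-3\right)\right) + l\right) + x}{3} = - \frac{2}{3} + \frac{\left(\left(6 - -15\right) + l\right) + x}{3} = - \frac{2}{3} + \frac{\left(\left(6 + 15\right) + l\right) + x}{3} = - \frac{2}{3} + \frac{\left(21 + l\right) + x}{3} = - \frac{2}{3} + \frac{21 + l + x}{3} = - \frac{2}{3} + \left(7 + \frac{l}{3} + \frac{x}{3}\right) = \frac{19}{3} + \frac{l}{3} + \frac{x}{3}$)
$A{\left(H,T \right)} = 45 + \frac{T}{3}$ ($A{\left(H,T \right)} = 40 + \left(\frac{19}{3} + \frac{T}{3} + \frac{1}{3} \left(-4\right)\right) = 40 + \left(\frac{19}{3} + \frac{T}{3} - \frac{4}{3}\right) = 40 + \left(5 + \frac{T}{3}\right) = 45 + \frac{T}{3}$)
$p \left(-32\right) + A{\left(- \frac{4}{-10},-7 \right)} = \left(-51\right) \left(-32\right) + \left(45 + \frac{1}{3} \left(-7\right)\right) = 1632 + \left(45 - \frac{7}{3}\right) = 1632 + \frac{128}{3} = \frac{5024}{3}$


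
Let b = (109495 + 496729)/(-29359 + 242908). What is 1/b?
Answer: 213549/606224 ≈ 0.35226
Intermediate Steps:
b = 606224/213549 ≈ 2.8388
1/b = 1/(606224/213549) = 213549/606224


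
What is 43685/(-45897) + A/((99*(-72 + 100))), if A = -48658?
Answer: -392391841/21204414 ≈ -18.505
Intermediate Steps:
43685/(-45897) + A/((99*(-72 + 100))) = 43685/(-45897) - 48658*1/(99*(-72 + 100)) = 43685*(-1/45897) - 48658/(99*28) = -43685/45897 - 48658/2772 = -43685/45897 - 48658*1/2772 = -43685/45897 - 24329/1386 = -392391841/21204414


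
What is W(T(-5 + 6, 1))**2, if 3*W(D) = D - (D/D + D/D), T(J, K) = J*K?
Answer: 1/9 ≈ 0.11111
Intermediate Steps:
W(D) = -2/3 + D/3 (W(D) = (D - (D/D + D/D))/3 = (D - (1 + 1))/3 = (D - 1*2)/3 = (D - 2)/3 = (-2 + D)/3 = -2/3 + D/3)
W(T(-5 + 6, 1))**2 = (-2/3 + ((-5 + 6)*1)/3)**2 = (-2/3 + (1*1)/3)**2 = (-2/3 + (1/3)*1)**2 = (-2/3 + 1/3)**2 = (-1/3)**2 = 1/9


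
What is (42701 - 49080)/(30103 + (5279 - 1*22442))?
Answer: -6379/12940 ≈ -0.49297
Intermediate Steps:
(42701 - 49080)/(30103 + (5279 - 1*22442)) = -6379/(30103 + (5279 - 22442)) = -6379/(30103 - 17163) = -6379/12940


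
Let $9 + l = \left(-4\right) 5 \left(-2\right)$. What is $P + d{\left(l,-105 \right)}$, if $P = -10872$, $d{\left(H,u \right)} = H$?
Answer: $-10841$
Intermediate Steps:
$l = 31$ ($l = -9 + \left(-4\right) 5 \left(-2\right) = -9 - -40 = -9 + 40 = 31$)
$P + d{\left(l,-105 \right)} = -10872 + 31 = -10841$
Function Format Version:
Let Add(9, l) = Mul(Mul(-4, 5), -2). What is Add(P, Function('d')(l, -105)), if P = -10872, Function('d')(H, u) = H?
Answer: -10841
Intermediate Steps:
l = 31 (l = Add(-9, Mul(Mul(-4, 5), -2)) = Add(-9, Mul(-20, -2)) = Add(-9, 40) = 31)
Add(P, Function('d')(l, -105)) = Add(-10872, 31) = -10841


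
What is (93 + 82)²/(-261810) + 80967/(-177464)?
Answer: -2663280527/4646184984 ≈ -0.57322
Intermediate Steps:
(93 + 82)²/(-261810) + 80967/(-177464) = 175²*(-1/261810) + 80967*(-1/177464) = 30625*(-1/261810) - 80967/177464 = -6125/52362 - 80967/177464 = -2663280527/4646184984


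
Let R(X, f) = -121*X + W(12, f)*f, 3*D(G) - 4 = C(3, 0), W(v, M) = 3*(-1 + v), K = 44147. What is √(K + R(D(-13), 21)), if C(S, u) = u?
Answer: 2*√100527/3 ≈ 211.37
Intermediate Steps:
W(v, M) = -3 + 3*v
D(G) = 4/3 (D(G) = 4/3 + (⅓)*0 = 4/3 + 0 = 4/3)
R(X, f) = -121*X + 33*f (R(X, f) = -121*X + (-3 + 3*12)*f = -121*X + (-3 + 36)*f = -121*X + 33*f)
√(K + R(D(-13), 21)) = √(44147 + (-121*4/3 + 33*21)) = √(44147 + (-484/3 + 693)) = √(44147 + 1595/3) = √(134036/3) = 2*√100527/3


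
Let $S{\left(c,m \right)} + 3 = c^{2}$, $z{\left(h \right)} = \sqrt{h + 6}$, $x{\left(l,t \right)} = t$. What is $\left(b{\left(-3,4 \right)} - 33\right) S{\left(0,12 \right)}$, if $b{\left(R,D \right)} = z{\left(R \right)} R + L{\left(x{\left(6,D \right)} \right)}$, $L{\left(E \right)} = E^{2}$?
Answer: $51 + 9 \sqrt{3} \approx 66.589$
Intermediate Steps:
$z{\left(h \right)} = \sqrt{6 + h}$
$b{\left(R,D \right)} = D^{2} + R \sqrt{6 + R}$ ($b{\left(R,D \right)} = \sqrt{6 + R} R + D^{2} = R \sqrt{6 + R} + D^{2} = D^{2} + R \sqrt{6 + R}$)
$S{\left(c,m \right)} = -3 + c^{2}$
$\left(b{\left(-3,4 \right)} - 33\right) S{\left(0,12 \right)} = \left(\left(4^{2} - 3 \sqrt{6 - 3}\right) - 33\right) \left(-3 + 0^{2}\right) = \left(\left(16 - 3 \sqrt{3}\right) - 33\right) \left(-3 + 0\right) = \left(-17 - 3 \sqrt{3}\right) \left(-3\right) = 51 + 9 \sqrt{3}$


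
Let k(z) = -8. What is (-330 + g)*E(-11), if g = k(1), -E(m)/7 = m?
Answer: -26026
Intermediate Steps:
E(m) = -7*m
g = -8
(-330 + g)*E(-11) = (-330 - 8)*(-7*(-11)) = -338*77 = -26026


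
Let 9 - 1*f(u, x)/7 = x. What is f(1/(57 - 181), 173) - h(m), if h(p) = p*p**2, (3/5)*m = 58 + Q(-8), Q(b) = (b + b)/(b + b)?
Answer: -25703371/27 ≈ -9.5198e+5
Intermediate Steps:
Q(b) = 1 (Q(b) = (2*b)/((2*b)) = (2*b)*(1/(2*b)) = 1)
f(u, x) = 63 - 7*x
m = 295/3 (m = 5*(58 + 1)/3 = (5/3)*59 = 295/3 ≈ 98.333)
h(p) = p**3
f(1/(57 - 181), 173) - h(m) = (63 - 7*173) - (295/3)**3 = (63 - 1211) - 1*25672375/27 = -1148 - 25672375/27 = -25703371/27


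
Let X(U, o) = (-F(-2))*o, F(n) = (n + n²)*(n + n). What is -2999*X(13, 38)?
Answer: -911696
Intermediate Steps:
F(n) = 2*n*(n + n²) (F(n) = (n + n²)*(2*n) = 2*n*(n + n²))
X(U, o) = 8*o (X(U, o) = (-2*(-2)²*(1 - 2))*o = (-2*4*(-1))*o = (-1*(-8))*o = 8*o)
-2999*X(13, 38) = -23992*38 = -2999*304 = -911696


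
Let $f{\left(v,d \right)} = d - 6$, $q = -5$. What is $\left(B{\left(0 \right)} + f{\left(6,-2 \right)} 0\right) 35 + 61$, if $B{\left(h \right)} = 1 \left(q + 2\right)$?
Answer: $-44$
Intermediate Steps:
$B{\left(h \right)} = -3$ ($B{\left(h \right)} = 1 \left(-5 + 2\right) = 1 \left(-3\right) = -3$)
$f{\left(v,d \right)} = -6 + d$ ($f{\left(v,d \right)} = d - 6 = -6 + d$)
$\left(B{\left(0 \right)} + f{\left(6,-2 \right)} 0\right) 35 + 61 = \left(-3 + \left(-6 - 2\right) 0\right) 35 + 61 = \left(-3 - 0\right) 35 + 61 = \left(-3 + 0\right) 35 + 61 = \left(-3\right) 35 + 61 = -105 + 61 = -44$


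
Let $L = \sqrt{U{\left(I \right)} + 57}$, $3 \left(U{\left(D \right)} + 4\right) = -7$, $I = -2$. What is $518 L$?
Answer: $\frac{1036 \sqrt{114}}{3} \approx 3687.2$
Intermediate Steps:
$U{\left(D \right)} = - \frac{19}{3}$ ($U{\left(D \right)} = -4 + \frac{1}{3} \left(-7\right) = -4 - \frac{7}{3} = - \frac{19}{3}$)
$L = \frac{2 \sqrt{114}}{3}$ ($L = \sqrt{- \frac{19}{3} + 57} = \sqrt{\frac{152}{3}} = \frac{2 \sqrt{114}}{3} \approx 7.118$)
$518 L = 518 \frac{2 \sqrt{114}}{3} = \frac{1036 \sqrt{114}}{3}$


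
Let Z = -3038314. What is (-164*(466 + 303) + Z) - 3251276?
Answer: -6415706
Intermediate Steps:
(-164*(466 + 303) + Z) - 3251276 = (-164*(466 + 303) - 3038314) - 3251276 = (-164*769 - 3038314) - 3251276 = (-126116 - 3038314) - 3251276 = -3164430 - 3251276 = -6415706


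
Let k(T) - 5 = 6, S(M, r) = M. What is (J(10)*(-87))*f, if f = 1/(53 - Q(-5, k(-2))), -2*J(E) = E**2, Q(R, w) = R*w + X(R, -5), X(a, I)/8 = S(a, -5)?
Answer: 2175/74 ≈ 29.392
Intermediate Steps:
X(a, I) = 8*a
k(T) = 11 (k(T) = 5 + 6 = 11)
Q(R, w) = 8*R + R*w (Q(R, w) = R*w + 8*R = 8*R + R*w)
J(E) = -E**2/2
f = 1/148 (f = 1/(53 - (-5)*(8 + 11)) = 1/(53 - (-5)*19) = 1/(53 - 1*(-95)) = 1/(53 + 95) = 1/148 ≈ 0.0067568)
(J(10)*(-87))*f = (-1/2*10**2*(-87))*(1/148) = (-1/2*100*(-87))*(1/148) = -50*(-87)*(1/148) = 4350*(1/148) = 2175/74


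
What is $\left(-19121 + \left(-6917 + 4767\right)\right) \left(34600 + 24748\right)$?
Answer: $-1262391308$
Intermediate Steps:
$\left(-19121 + \left(-6917 + 4767\right)\right) \left(34600 + 24748\right) = \left(-19121 - 2150\right) 59348 = \left(-21271\right) 59348 = -1262391308$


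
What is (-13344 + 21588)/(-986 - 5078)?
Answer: -2061/1516 ≈ -1.3595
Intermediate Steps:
(-13344 + 21588)/(-986 - 5078) = 8244/(-6064) = 8244*(-1/6064) = -2061/1516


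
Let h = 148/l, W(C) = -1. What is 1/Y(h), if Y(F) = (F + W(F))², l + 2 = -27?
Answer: 841/31329 ≈ 0.026844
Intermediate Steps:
l = -29 (l = -2 - 27 = -29)
h = -148/29 (h = 148/(-29) = 148*(-1/29) = -148/29 ≈ -5.1034)
Y(F) = (-1 + F)² (Y(F) = (F - 1)² = (-1 + F)²)
1/Y(h) = 1/((-1 - 148/29)²) = 1/((-177/29)²) = 1/(31329/841) = 841/31329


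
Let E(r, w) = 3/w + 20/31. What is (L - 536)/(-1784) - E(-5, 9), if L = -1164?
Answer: -1061/41478 ≈ -0.025580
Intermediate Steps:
E(r, w) = 20/31 + 3/w (E(r, w) = 3/w + 20*(1/31) = 3/w + 20/31 = 20/31 + 3/w)
(L - 536)/(-1784) - E(-5, 9) = (-1164 - 536)/(-1784) - (20/31 + 3/9) = -1700*(-1/1784) - (20/31 + 3*(⅑)) = 425/446 - (20/31 + ⅓) = 425/446 - 1*91/93 = 425/446 - 91/93 = -1061/41478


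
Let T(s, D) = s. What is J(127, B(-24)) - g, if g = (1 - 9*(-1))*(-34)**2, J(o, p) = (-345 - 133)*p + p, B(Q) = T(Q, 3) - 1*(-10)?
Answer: -4882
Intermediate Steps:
B(Q) = 10 + Q (B(Q) = Q - 1*(-10) = Q + 10 = 10 + Q)
J(o, p) = -477*p (J(o, p) = -478*p + p = -477*p)
g = 11560 (g = (1 + 9)*1156 = 10*1156 = 11560)
J(127, B(-24)) - g = -477*(10 - 24) - 1*11560 = -477*(-14) - 11560 = 6678 - 11560 = -4882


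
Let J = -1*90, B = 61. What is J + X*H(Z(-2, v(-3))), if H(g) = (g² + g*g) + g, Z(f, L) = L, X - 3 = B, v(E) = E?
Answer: 870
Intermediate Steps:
X = 64 (X = 3 + 61 = 64)
H(g) = g + 2*g² (H(g) = (g² + g²) + g = 2*g² + g = g + 2*g²)
J = -90
J + X*H(Z(-2, v(-3))) = -90 + 64*(-3*(1 + 2*(-3))) = -90 + 64*(-3*(1 - 6)) = -90 + 64*(-3*(-5)) = -90 + 64*15 = -90 + 960 = 870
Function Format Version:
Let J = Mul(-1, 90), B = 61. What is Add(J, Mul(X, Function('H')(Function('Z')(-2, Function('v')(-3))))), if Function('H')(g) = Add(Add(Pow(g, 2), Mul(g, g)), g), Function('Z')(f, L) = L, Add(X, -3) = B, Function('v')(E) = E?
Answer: 870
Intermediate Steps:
X = 64 (X = Add(3, 61) = 64)
Function('H')(g) = Add(g, Mul(2, Pow(g, 2))) (Function('H')(g) = Add(Add(Pow(g, 2), Pow(g, 2)), g) = Add(Mul(2, Pow(g, 2)), g) = Add(g, Mul(2, Pow(g, 2))))
J = -90
Add(J, Mul(X, Function('H')(Function('Z')(-2, Function('v')(-3))))) = Add(-90, Mul(64, Mul(-3, Add(1, Mul(2, -3))))) = Add(-90, Mul(64, Mul(-3, Add(1, -6)))) = Add(-90, Mul(64, Mul(-3, -5))) = Add(-90, Mul(64, 15)) = Add(-90, 960) = 870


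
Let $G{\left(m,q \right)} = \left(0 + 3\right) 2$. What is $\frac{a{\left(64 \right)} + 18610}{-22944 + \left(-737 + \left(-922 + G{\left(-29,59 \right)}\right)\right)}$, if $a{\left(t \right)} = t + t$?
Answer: $- \frac{694}{911} \approx -0.7618$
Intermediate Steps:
$a{\left(t \right)} = 2 t$
$G{\left(m,q \right)} = 6$ ($G{\left(m,q \right)} = 3 \cdot 2 = 6$)
$\frac{a{\left(64 \right)} + 18610}{-22944 + \left(-737 + \left(-922 + G{\left(-29,59 \right)}\right)\right)} = \frac{2 \cdot 64 + 18610}{-22944 + \left(-737 + \left(-922 + 6\right)\right)} = \frac{128 + 18610}{-22944 - 1653} = \frac{18738}{-22944 - 1653} = \frac{18738}{-24597} = 18738 \left(- \frac{1}{24597}\right) = - \frac{694}{911}$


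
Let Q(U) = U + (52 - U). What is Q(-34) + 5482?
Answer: 5534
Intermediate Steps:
Q(U) = 52
Q(-34) + 5482 = 52 + 5482 = 5534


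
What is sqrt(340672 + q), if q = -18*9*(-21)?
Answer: sqrt(344074) ≈ 586.58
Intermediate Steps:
q = 3402 (q = -162*(-21) = 3402)
sqrt(340672 + q) = sqrt(340672 + 3402) = sqrt(344074)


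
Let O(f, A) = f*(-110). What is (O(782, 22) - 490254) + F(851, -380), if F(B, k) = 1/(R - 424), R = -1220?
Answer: -947394457/1644 ≈ -5.7627e+5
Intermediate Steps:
O(f, A) = -110*f
F(B, k) = -1/1644 (F(B, k) = 1/(-1220 - 424) = 1/(-1644) = -1/1644)
(O(782, 22) - 490254) + F(851, -380) = (-110*782 - 490254) - 1/1644 = (-86020 - 490254) - 1/1644 = -576274 - 1/1644 = -947394457/1644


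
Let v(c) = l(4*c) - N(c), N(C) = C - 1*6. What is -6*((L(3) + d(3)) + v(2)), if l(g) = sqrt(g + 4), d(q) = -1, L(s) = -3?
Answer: -12*sqrt(3) ≈ -20.785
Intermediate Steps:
l(g) = sqrt(4 + g)
N(C) = -6 + C (N(C) = C - 6 = -6 + C)
v(c) = 6 + sqrt(4 + 4*c) - c (v(c) = sqrt(4 + 4*c) - (-6 + c) = sqrt(4 + 4*c) + (6 - c) = 6 + sqrt(4 + 4*c) - c)
-6*((L(3) + d(3)) + v(2)) = -6*((-3 - 1) + (6 - 1*2 + 2*sqrt(1 + 2))) = -6*(-4 + (6 - 2 + 2*sqrt(3))) = -6*(-4 + (4 + 2*sqrt(3))) = -12*sqrt(3)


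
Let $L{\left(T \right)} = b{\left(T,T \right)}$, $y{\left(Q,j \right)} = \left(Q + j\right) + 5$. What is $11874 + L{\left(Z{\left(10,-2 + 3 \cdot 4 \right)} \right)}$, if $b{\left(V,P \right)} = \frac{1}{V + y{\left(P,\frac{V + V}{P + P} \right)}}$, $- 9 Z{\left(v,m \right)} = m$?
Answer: $\frac{403725}{34} \approx 11874.0$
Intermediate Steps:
$Z{\left(v,m \right)} = - \frac{m}{9}$
$y{\left(Q,j \right)} = 5 + Q + j$
$b{\left(V,P \right)} = \frac{1}{5 + P + V + \frac{V}{P}}$ ($b{\left(V,P \right)} = \frac{1}{V + \left(5 + P + \frac{V + V}{P + P}\right)} = \frac{1}{V + \left(5 + P + \frac{2 V}{2 P}\right)} = \frac{1}{V + \left(5 + P + 2 V \frac{1}{2 P}\right)} = \frac{1}{V + \left(5 + P + \frac{V}{P}\right)} = \frac{1}{5 + P + V + \frac{V}{P}}$)
$L{\left(T \right)} = \frac{T}{T + T^{2} + T \left(5 + T\right)}$ ($L{\left(T \right)} = \frac{T}{T + T T + T \left(5 + T\right)} = \frac{T}{T + T^{2} + T \left(5 + T\right)}$)
$11874 + L{\left(Z{\left(10,-2 + 3 \cdot 4 \right)} \right)} = 11874 + \frac{1}{2 \left(3 - \frac{-2 + 3 \cdot 4}{9}\right)} = 11874 + \frac{1}{2 \left(3 - \frac{-2 + 12}{9}\right)} = 11874 + \frac{1}{2 \left(3 - \frac{10}{9}\right)} = 11874 + \frac{1}{2 \cdot \frac{17}{9}} = 11874 + \frac{1}{2} \cdot \frac{9}{17} = 11874 + \frac{9}{34} = \frac{403725}{34}$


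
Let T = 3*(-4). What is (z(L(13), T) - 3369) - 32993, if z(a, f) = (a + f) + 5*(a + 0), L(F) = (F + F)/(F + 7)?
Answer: -181831/5 ≈ -36366.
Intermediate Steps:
L(F) = 2*F/(7 + F) (L(F) = (2*F)/(7 + F) = 2*F/(7 + F))
T = -12
z(a, f) = f + 6*a (z(a, f) = (a + f) + 5*a = f + 6*a)
(z(L(13), T) - 3369) - 32993 = ((-12 + 6*(2*13/(7 + 13))) - 3369) - 32993 = ((-12 + 6*(2*13/20)) - 3369) - 32993 = ((-12 + 6*(2*13*(1/20))) - 3369) - 32993 = ((-12 + 6*(13/10)) - 3369) - 32993 = ((-12 + 39/5) - 3369) - 32993 = (-21/5 - 3369) - 32993 = -16866/5 - 32993 = -181831/5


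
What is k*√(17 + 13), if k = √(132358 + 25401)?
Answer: √4732770 ≈ 2175.5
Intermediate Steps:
k = √157759 ≈ 397.19
k*√(17 + 13) = √157759*√(17 + 13) = √157759*√30 = √4732770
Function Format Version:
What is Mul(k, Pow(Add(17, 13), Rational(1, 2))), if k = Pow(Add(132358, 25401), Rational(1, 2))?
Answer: Pow(4732770, Rational(1, 2)) ≈ 2175.5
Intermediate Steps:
k = Pow(157759, Rational(1, 2)) ≈ 397.19
Mul(k, Pow(Add(17, 13), Rational(1, 2))) = Mul(Pow(157759, Rational(1, 2)), Pow(Add(17, 13), Rational(1, 2))) = Mul(Pow(157759, Rational(1, 2)), Pow(30, Rational(1, 2))) = Pow(4732770, Rational(1, 2))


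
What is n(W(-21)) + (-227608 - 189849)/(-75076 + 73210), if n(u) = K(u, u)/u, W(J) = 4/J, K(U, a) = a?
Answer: 419323/1866 ≈ 224.72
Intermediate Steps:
n(u) = 1 (n(u) = u/u = 1)
n(W(-21)) + (-227608 - 189849)/(-75076 + 73210) = 1 + (-227608 - 189849)/(-75076 + 73210) = 1 - 417457/(-1866) = 1 - 417457*(-1/1866) = 1 + 417457/1866 = 419323/1866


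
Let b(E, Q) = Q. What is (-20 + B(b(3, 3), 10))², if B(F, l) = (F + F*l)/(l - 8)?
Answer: 49/4 ≈ 12.250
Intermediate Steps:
B(F, l) = (F + F*l)/(-8 + l)
(-20 + B(b(3, 3), 10))² = (-20 + 3*(1 + 10)/(-8 + 10))² = (-20 + 3*11/2)² = (-20 + 3*(½)*11)² = (-20 + 33/2)² = (-7/2)² = 49/4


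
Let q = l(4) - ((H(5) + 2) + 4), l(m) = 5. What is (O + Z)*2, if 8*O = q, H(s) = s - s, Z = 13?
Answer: 103/4 ≈ 25.750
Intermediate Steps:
H(s) = 0
q = -1 (q = 5 - ((0 + 2) + 4) = 5 - (2 + 4) = 5 - 1*6 = 5 - 6 = -1)
O = -1/8 (O = (1/8)*(-1) = -1/8 ≈ -0.12500)
(O + Z)*2 = (-1/8 + 13)*2 = (103/8)*2 = 103/4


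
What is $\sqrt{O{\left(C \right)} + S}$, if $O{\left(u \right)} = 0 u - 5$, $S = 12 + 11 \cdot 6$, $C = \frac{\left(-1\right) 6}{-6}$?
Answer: $\sqrt{73} \approx 8.544$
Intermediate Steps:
$C = 1$ ($C = \left(-6\right) \left(- \frac{1}{6}\right) = 1$)
$S = 78$ ($S = 12 + 66 = 78$)
$O{\left(u \right)} = -5$ ($O{\left(u \right)} = 0 - 5 = -5$)
$\sqrt{O{\left(C \right)} + S} = \sqrt{-5 + 78} = \sqrt{73}$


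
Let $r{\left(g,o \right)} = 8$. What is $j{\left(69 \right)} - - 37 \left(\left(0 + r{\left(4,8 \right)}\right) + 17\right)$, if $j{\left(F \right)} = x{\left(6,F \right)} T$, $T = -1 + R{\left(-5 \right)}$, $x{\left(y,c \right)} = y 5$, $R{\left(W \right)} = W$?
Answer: $745$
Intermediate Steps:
$x{\left(y,c \right)} = 5 y$
$T = -6$ ($T = -1 - 5 = -6$)
$j{\left(F \right)} = -180$ ($j{\left(F \right)} = 5 \cdot 6 \left(-6\right) = 30 \left(-6\right) = -180$)
$j{\left(69 \right)} - - 37 \left(\left(0 + r{\left(4,8 \right)}\right) + 17\right) = -180 - - 37 \left(\left(0 + 8\right) + 17\right) = -180 - - 37 \left(8 + 17\right) = -180 - \left(-37\right) 25 = -180 - -925 = -180 + 925 = 745$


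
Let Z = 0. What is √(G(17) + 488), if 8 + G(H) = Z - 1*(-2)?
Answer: √482 ≈ 21.954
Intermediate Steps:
G(H) = -6 (G(H) = -8 + (0 - 1*(-2)) = -8 + (0 + 2) = -8 + 2 = -6)
√(G(17) + 488) = √(-6 + 488) = √482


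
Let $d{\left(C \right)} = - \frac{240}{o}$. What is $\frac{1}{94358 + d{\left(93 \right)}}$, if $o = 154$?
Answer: $\frac{77}{7265446} \approx 1.0598 \cdot 10^{-5}$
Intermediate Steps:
$d{\left(C \right)} = - \frac{120}{77}$ ($d{\left(C \right)} = - \frac{240}{154} = \left(-240\right) \frac{1}{154} = - \frac{120}{77}$)
$\frac{1}{94358 + d{\left(93 \right)}} = \frac{1}{94358 - \frac{120}{77}} = \frac{1}{\frac{7265446}{77}} = \frac{77}{7265446}$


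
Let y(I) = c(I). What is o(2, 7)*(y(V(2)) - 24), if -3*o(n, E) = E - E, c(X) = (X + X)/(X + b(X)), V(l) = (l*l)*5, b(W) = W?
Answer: 0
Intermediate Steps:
V(l) = 5*l**2 (V(l) = l**2*5 = 5*l**2)
c(X) = 1 (c(X) = (X + X)/(X + X) = (2*X)/((2*X)) = (2*X)*(1/(2*X)) = 1)
y(I) = 1
o(n, E) = 0 (o(n, E) = -(E - E)/3 = -1/3*0 = 0)
o(2, 7)*(y(V(2)) - 24) = 0*(1 - 24) = 0*(-23) = 0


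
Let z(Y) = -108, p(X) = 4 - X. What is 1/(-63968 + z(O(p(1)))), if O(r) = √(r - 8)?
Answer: -1/64076 ≈ -1.5606e-5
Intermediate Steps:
O(r) = √(-8 + r)
1/(-63968 + z(O(p(1)))) = 1/(-63968 - 108) = 1/(-64076) = -1/64076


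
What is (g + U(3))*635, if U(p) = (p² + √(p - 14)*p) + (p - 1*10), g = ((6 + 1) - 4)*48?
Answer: 92710 + 1905*I*√11 ≈ 92710.0 + 6318.2*I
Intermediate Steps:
g = 144 (g = (7 - 4)*48 = 3*48 = 144)
U(p) = -10 + p + p² + p*√(-14 + p) (U(p) = (p² + √(-14 + p)*p) + (p - 10) = (p² + p*√(-14 + p)) + (-10 + p) = -10 + p + p² + p*√(-14 + p))
(g + U(3))*635 = (144 + (-10 + 3 + 3² + 3*√(-14 + 3)))*635 = (144 + (-10 + 3 + 9 + 3*√(-11)))*635 = (144 + (-10 + 3 + 9 + 3*(I*√11)))*635 = (144 + (-10 + 3 + 9 + 3*I*√11))*635 = (144 + (2 + 3*I*√11))*635 = (146 + 3*I*√11)*635 = 92710 + 1905*I*√11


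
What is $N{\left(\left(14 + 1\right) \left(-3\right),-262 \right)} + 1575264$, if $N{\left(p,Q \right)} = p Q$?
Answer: $1587054$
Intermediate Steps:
$N{\left(p,Q \right)} = Q p$
$N{\left(\left(14 + 1\right) \left(-3\right),-262 \right)} + 1575264 = - 262 \left(14 + 1\right) \left(-3\right) + 1575264 = - 262 \cdot 15 \left(-3\right) + 1575264 = \left(-262\right) \left(-45\right) + 1575264 = 11790 + 1575264 = 1587054$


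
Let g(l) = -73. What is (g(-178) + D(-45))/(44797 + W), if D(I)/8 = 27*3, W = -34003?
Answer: 575/10794 ≈ 0.053270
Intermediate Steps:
D(I) = 648 (D(I) = 8*(27*3) = 8*81 = 648)
(g(-178) + D(-45))/(44797 + W) = (-73 + 648)/(44797 - 34003) = 575/10794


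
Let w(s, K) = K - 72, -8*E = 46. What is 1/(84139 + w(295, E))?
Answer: 4/336245 ≈ 1.1896e-5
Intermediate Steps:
E = -23/4 (E = -1/8*46 = -23/4 ≈ -5.7500)
w(s, K) = -72 + K
1/(84139 + w(295, E)) = 1/(84139 + (-72 - 23/4)) = 1/(84139 - 311/4) = 1/(336245/4) = 4/336245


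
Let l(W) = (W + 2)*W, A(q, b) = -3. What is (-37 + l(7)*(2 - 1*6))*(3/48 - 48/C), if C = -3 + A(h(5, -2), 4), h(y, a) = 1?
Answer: -37281/16 ≈ -2330.1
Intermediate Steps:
C = -6 (C = -3 - 3 = -6)
l(W) = W*(2 + W) (l(W) = (2 + W)*W = W*(2 + W))
(-37 + l(7)*(2 - 1*6))*(3/48 - 48/C) = (-37 + (7*(2 + 7))*(2 - 1*6))*(3/48 - 48/(-6)) = (-37 + (7*9)*(2 - 6))*(3*(1/48) - 48*(-⅙)) = (-37 + 63*(-4))*(1/16 + 8) = (-37 - 252)*(129/16) = -289*129/16 = -37281/16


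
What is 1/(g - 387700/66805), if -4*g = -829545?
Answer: 53444/11083240585 ≈ 4.8221e-6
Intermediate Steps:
g = 829545/4 (g = -¼*(-829545) = 829545/4 ≈ 2.0739e+5)
1/(g - 387700/66805) = 1/(829545/4 - 387700/66805) = 1/(829545/4 - 387700*1/66805) = 1/(829545/4 - 77540/13361) = 1/(11083240585/53444) = 53444/11083240585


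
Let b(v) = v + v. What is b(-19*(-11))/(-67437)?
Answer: -418/67437 ≈ -0.0061984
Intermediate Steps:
b(v) = 2*v
b(-19*(-11))/(-67437) = (2*(-19*(-11)))/(-67437) = (2*209)*(-1/67437) = 418*(-1/67437) = -418/67437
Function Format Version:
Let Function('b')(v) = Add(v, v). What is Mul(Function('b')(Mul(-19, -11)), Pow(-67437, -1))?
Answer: Rational(-418, 67437) ≈ -0.0061984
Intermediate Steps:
Function('b')(v) = Mul(2, v)
Mul(Function('b')(Mul(-19, -11)), Pow(-67437, -1)) = Mul(Mul(2, Mul(-19, -11)), Pow(-67437, -1)) = Mul(Mul(2, 209), Rational(-1, 67437)) = Mul(418, Rational(-1, 67437)) = Rational(-418, 67437)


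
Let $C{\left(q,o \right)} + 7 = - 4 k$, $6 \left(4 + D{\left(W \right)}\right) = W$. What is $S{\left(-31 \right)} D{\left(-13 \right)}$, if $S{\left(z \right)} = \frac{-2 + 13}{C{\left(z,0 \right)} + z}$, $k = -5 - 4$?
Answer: $\frac{407}{12} \approx 33.917$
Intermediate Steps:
$k = -9$ ($k = -5 - 4 = -9$)
$D{\left(W \right)} = -4 + \frac{W}{6}$
$C{\left(q,o \right)} = 29$ ($C{\left(q,o \right)} = -7 - -36 = -7 + 36 = 29$)
$S{\left(z \right)} = \frac{11}{29 + z}$ ($S{\left(z \right)} = \frac{-2 + 13}{29 + z} = \frac{11}{29 + z}$)
$S{\left(-31 \right)} D{\left(-13 \right)} = \frac{11}{29 - 31} \left(-4 + \frac{1}{6} \left(-13\right)\right) = \frac{11}{-2} \left(-4 - \frac{13}{6}\right) = 11 \left(- \frac{1}{2}\right) \left(- \frac{37}{6}\right) = \left(- \frac{11}{2}\right) \left(- \frac{37}{6}\right) = \frac{407}{12}$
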